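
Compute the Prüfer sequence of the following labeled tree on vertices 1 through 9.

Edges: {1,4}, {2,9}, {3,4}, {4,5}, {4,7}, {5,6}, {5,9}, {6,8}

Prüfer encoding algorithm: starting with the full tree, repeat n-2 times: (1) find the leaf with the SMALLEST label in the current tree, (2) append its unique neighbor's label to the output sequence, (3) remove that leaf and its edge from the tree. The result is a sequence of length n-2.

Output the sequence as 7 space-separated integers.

Step 1: leaves = {1,2,3,7,8}. Remove smallest leaf 1, emit neighbor 4.
Step 2: leaves = {2,3,7,8}. Remove smallest leaf 2, emit neighbor 9.
Step 3: leaves = {3,7,8,9}. Remove smallest leaf 3, emit neighbor 4.
Step 4: leaves = {7,8,9}. Remove smallest leaf 7, emit neighbor 4.
Step 5: leaves = {4,8,9}. Remove smallest leaf 4, emit neighbor 5.
Step 6: leaves = {8,9}. Remove smallest leaf 8, emit neighbor 6.
Step 7: leaves = {6,9}. Remove smallest leaf 6, emit neighbor 5.
Done: 2 vertices remain (5, 9). Sequence = [4 9 4 4 5 6 5]

Answer: 4 9 4 4 5 6 5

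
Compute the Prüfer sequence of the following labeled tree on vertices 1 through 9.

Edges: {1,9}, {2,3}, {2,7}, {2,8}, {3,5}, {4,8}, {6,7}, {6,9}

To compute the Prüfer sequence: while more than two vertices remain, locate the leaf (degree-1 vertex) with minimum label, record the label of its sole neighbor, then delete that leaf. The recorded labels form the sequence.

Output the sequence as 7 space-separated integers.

Step 1: leaves = {1,4,5}. Remove smallest leaf 1, emit neighbor 9.
Step 2: leaves = {4,5,9}. Remove smallest leaf 4, emit neighbor 8.
Step 3: leaves = {5,8,9}. Remove smallest leaf 5, emit neighbor 3.
Step 4: leaves = {3,8,9}. Remove smallest leaf 3, emit neighbor 2.
Step 5: leaves = {8,9}. Remove smallest leaf 8, emit neighbor 2.
Step 6: leaves = {2,9}. Remove smallest leaf 2, emit neighbor 7.
Step 7: leaves = {7,9}. Remove smallest leaf 7, emit neighbor 6.
Done: 2 vertices remain (6, 9). Sequence = [9 8 3 2 2 7 6]

Answer: 9 8 3 2 2 7 6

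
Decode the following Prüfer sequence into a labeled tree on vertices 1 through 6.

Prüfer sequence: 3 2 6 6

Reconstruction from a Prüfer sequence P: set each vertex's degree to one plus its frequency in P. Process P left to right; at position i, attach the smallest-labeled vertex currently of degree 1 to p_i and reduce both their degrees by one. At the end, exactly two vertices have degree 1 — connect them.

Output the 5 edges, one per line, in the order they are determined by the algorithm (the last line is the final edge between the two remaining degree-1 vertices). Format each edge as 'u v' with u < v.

Answer: 1 3
2 3
2 6
4 6
5 6

Derivation:
Initial degrees: {1:1, 2:2, 3:2, 4:1, 5:1, 6:3}
Step 1: smallest deg-1 vertex = 1, p_1 = 3. Add edge {1,3}. Now deg[1]=0, deg[3]=1.
Step 2: smallest deg-1 vertex = 3, p_2 = 2. Add edge {2,3}. Now deg[3]=0, deg[2]=1.
Step 3: smallest deg-1 vertex = 2, p_3 = 6. Add edge {2,6}. Now deg[2]=0, deg[6]=2.
Step 4: smallest deg-1 vertex = 4, p_4 = 6. Add edge {4,6}. Now deg[4]=0, deg[6]=1.
Final: two remaining deg-1 vertices are 5, 6. Add edge {5,6}.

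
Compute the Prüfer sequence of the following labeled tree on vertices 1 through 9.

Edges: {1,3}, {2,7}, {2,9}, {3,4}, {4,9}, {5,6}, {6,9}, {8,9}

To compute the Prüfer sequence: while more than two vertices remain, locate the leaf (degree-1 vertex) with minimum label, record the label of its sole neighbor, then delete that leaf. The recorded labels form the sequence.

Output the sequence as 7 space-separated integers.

Answer: 3 4 9 6 9 2 9

Derivation:
Step 1: leaves = {1,5,7,8}. Remove smallest leaf 1, emit neighbor 3.
Step 2: leaves = {3,5,7,8}. Remove smallest leaf 3, emit neighbor 4.
Step 3: leaves = {4,5,7,8}. Remove smallest leaf 4, emit neighbor 9.
Step 4: leaves = {5,7,8}. Remove smallest leaf 5, emit neighbor 6.
Step 5: leaves = {6,7,8}. Remove smallest leaf 6, emit neighbor 9.
Step 6: leaves = {7,8}. Remove smallest leaf 7, emit neighbor 2.
Step 7: leaves = {2,8}. Remove smallest leaf 2, emit neighbor 9.
Done: 2 vertices remain (8, 9). Sequence = [3 4 9 6 9 2 9]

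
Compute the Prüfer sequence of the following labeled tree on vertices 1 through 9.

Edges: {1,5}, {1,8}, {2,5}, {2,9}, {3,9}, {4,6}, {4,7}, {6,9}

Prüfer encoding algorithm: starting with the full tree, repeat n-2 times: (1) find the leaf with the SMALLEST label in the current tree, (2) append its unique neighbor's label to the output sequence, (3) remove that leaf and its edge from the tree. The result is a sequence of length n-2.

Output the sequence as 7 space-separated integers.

Step 1: leaves = {3,7,8}. Remove smallest leaf 3, emit neighbor 9.
Step 2: leaves = {7,8}. Remove smallest leaf 7, emit neighbor 4.
Step 3: leaves = {4,8}. Remove smallest leaf 4, emit neighbor 6.
Step 4: leaves = {6,8}. Remove smallest leaf 6, emit neighbor 9.
Step 5: leaves = {8,9}. Remove smallest leaf 8, emit neighbor 1.
Step 6: leaves = {1,9}. Remove smallest leaf 1, emit neighbor 5.
Step 7: leaves = {5,9}. Remove smallest leaf 5, emit neighbor 2.
Done: 2 vertices remain (2, 9). Sequence = [9 4 6 9 1 5 2]

Answer: 9 4 6 9 1 5 2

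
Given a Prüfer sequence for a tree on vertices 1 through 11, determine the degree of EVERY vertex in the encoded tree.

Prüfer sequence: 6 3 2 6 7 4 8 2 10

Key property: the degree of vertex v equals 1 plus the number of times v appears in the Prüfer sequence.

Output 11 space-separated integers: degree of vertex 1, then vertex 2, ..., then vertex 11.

p_1 = 6: count[6] becomes 1
p_2 = 3: count[3] becomes 1
p_3 = 2: count[2] becomes 1
p_4 = 6: count[6] becomes 2
p_5 = 7: count[7] becomes 1
p_6 = 4: count[4] becomes 1
p_7 = 8: count[8] becomes 1
p_8 = 2: count[2] becomes 2
p_9 = 10: count[10] becomes 1
Degrees (1 + count): deg[1]=1+0=1, deg[2]=1+2=3, deg[3]=1+1=2, deg[4]=1+1=2, deg[5]=1+0=1, deg[6]=1+2=3, deg[7]=1+1=2, deg[8]=1+1=2, deg[9]=1+0=1, deg[10]=1+1=2, deg[11]=1+0=1

Answer: 1 3 2 2 1 3 2 2 1 2 1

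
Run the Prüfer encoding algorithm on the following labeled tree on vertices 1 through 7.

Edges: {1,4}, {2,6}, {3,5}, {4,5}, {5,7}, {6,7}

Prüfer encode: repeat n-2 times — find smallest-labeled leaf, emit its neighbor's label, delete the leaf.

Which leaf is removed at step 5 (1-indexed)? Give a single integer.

Answer: 5

Derivation:
Step 1: current leaves = {1,2,3}. Remove leaf 1 (neighbor: 4).
Step 2: current leaves = {2,3,4}. Remove leaf 2 (neighbor: 6).
Step 3: current leaves = {3,4,6}. Remove leaf 3 (neighbor: 5).
Step 4: current leaves = {4,6}. Remove leaf 4 (neighbor: 5).
Step 5: current leaves = {5,6}. Remove leaf 5 (neighbor: 7).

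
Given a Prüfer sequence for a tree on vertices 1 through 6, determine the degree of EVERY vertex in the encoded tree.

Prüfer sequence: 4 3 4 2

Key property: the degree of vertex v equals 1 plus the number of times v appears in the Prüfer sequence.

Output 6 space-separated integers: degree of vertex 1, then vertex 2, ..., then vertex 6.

Answer: 1 2 2 3 1 1

Derivation:
p_1 = 4: count[4] becomes 1
p_2 = 3: count[3] becomes 1
p_3 = 4: count[4] becomes 2
p_4 = 2: count[2] becomes 1
Degrees (1 + count): deg[1]=1+0=1, deg[2]=1+1=2, deg[3]=1+1=2, deg[4]=1+2=3, deg[5]=1+0=1, deg[6]=1+0=1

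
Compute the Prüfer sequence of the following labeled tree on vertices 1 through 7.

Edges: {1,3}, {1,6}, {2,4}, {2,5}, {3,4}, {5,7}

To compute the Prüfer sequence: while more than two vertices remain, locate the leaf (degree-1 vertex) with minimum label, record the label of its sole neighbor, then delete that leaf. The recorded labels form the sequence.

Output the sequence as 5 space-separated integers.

Answer: 1 3 4 2 5

Derivation:
Step 1: leaves = {6,7}. Remove smallest leaf 6, emit neighbor 1.
Step 2: leaves = {1,7}. Remove smallest leaf 1, emit neighbor 3.
Step 3: leaves = {3,7}. Remove smallest leaf 3, emit neighbor 4.
Step 4: leaves = {4,7}. Remove smallest leaf 4, emit neighbor 2.
Step 5: leaves = {2,7}. Remove smallest leaf 2, emit neighbor 5.
Done: 2 vertices remain (5, 7). Sequence = [1 3 4 2 5]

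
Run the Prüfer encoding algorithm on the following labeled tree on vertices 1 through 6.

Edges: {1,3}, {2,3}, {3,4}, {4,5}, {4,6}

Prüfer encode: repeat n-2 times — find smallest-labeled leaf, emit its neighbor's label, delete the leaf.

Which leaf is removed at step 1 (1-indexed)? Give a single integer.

Step 1: current leaves = {1,2,5,6}. Remove leaf 1 (neighbor: 3).

Answer: 1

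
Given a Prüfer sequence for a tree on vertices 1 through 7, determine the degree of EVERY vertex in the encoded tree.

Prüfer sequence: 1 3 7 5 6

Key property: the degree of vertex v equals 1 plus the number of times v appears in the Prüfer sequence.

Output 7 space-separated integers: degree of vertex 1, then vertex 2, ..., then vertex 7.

p_1 = 1: count[1] becomes 1
p_2 = 3: count[3] becomes 1
p_3 = 7: count[7] becomes 1
p_4 = 5: count[5] becomes 1
p_5 = 6: count[6] becomes 1
Degrees (1 + count): deg[1]=1+1=2, deg[2]=1+0=1, deg[3]=1+1=2, deg[4]=1+0=1, deg[5]=1+1=2, deg[6]=1+1=2, deg[7]=1+1=2

Answer: 2 1 2 1 2 2 2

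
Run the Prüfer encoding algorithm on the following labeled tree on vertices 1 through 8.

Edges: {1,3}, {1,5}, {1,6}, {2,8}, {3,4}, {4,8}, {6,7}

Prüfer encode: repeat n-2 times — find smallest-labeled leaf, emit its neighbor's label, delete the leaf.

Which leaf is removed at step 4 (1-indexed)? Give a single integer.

Step 1: current leaves = {2,5,7}. Remove leaf 2 (neighbor: 8).
Step 2: current leaves = {5,7,8}. Remove leaf 5 (neighbor: 1).
Step 3: current leaves = {7,8}. Remove leaf 7 (neighbor: 6).
Step 4: current leaves = {6,8}. Remove leaf 6 (neighbor: 1).

Answer: 6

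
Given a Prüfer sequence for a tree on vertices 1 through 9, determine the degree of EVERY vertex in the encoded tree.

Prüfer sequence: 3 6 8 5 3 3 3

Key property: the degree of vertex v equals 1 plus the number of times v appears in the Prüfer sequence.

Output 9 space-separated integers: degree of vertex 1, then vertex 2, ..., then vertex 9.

Answer: 1 1 5 1 2 2 1 2 1

Derivation:
p_1 = 3: count[3] becomes 1
p_2 = 6: count[6] becomes 1
p_3 = 8: count[8] becomes 1
p_4 = 5: count[5] becomes 1
p_5 = 3: count[3] becomes 2
p_6 = 3: count[3] becomes 3
p_7 = 3: count[3] becomes 4
Degrees (1 + count): deg[1]=1+0=1, deg[2]=1+0=1, deg[3]=1+4=5, deg[4]=1+0=1, deg[5]=1+1=2, deg[6]=1+1=2, deg[7]=1+0=1, deg[8]=1+1=2, deg[9]=1+0=1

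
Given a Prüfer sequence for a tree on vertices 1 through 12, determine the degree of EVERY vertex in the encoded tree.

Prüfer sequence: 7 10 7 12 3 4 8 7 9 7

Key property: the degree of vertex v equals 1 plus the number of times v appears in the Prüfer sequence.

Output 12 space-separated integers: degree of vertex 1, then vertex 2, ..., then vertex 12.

p_1 = 7: count[7] becomes 1
p_2 = 10: count[10] becomes 1
p_3 = 7: count[7] becomes 2
p_4 = 12: count[12] becomes 1
p_5 = 3: count[3] becomes 1
p_6 = 4: count[4] becomes 1
p_7 = 8: count[8] becomes 1
p_8 = 7: count[7] becomes 3
p_9 = 9: count[9] becomes 1
p_10 = 7: count[7] becomes 4
Degrees (1 + count): deg[1]=1+0=1, deg[2]=1+0=1, deg[3]=1+1=2, deg[4]=1+1=2, deg[5]=1+0=1, deg[6]=1+0=1, deg[7]=1+4=5, deg[8]=1+1=2, deg[9]=1+1=2, deg[10]=1+1=2, deg[11]=1+0=1, deg[12]=1+1=2

Answer: 1 1 2 2 1 1 5 2 2 2 1 2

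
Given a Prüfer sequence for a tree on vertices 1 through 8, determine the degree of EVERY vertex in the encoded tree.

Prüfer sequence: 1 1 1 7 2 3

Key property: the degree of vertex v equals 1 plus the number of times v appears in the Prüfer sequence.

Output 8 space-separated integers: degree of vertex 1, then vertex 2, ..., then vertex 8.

p_1 = 1: count[1] becomes 1
p_2 = 1: count[1] becomes 2
p_3 = 1: count[1] becomes 3
p_4 = 7: count[7] becomes 1
p_5 = 2: count[2] becomes 1
p_6 = 3: count[3] becomes 1
Degrees (1 + count): deg[1]=1+3=4, deg[2]=1+1=2, deg[3]=1+1=2, deg[4]=1+0=1, deg[5]=1+0=1, deg[6]=1+0=1, deg[7]=1+1=2, deg[8]=1+0=1

Answer: 4 2 2 1 1 1 2 1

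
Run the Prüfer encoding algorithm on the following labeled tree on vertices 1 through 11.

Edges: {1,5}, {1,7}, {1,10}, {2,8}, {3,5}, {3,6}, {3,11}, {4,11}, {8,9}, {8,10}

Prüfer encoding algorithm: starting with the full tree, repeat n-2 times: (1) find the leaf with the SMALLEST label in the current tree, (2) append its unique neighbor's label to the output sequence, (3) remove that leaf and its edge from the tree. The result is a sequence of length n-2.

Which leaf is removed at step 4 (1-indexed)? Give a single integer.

Answer: 7

Derivation:
Step 1: current leaves = {2,4,6,7,9}. Remove leaf 2 (neighbor: 8).
Step 2: current leaves = {4,6,7,9}. Remove leaf 4 (neighbor: 11).
Step 3: current leaves = {6,7,9,11}. Remove leaf 6 (neighbor: 3).
Step 4: current leaves = {7,9,11}. Remove leaf 7 (neighbor: 1).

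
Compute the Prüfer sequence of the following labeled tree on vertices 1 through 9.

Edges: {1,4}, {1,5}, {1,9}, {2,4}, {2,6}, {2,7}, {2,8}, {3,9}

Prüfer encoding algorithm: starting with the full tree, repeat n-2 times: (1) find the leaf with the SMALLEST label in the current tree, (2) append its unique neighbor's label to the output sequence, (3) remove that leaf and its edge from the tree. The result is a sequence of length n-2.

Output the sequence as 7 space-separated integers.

Step 1: leaves = {3,5,6,7,8}. Remove smallest leaf 3, emit neighbor 9.
Step 2: leaves = {5,6,7,8,9}. Remove smallest leaf 5, emit neighbor 1.
Step 3: leaves = {6,7,8,9}. Remove smallest leaf 6, emit neighbor 2.
Step 4: leaves = {7,8,9}. Remove smallest leaf 7, emit neighbor 2.
Step 5: leaves = {8,9}. Remove smallest leaf 8, emit neighbor 2.
Step 6: leaves = {2,9}. Remove smallest leaf 2, emit neighbor 4.
Step 7: leaves = {4,9}. Remove smallest leaf 4, emit neighbor 1.
Done: 2 vertices remain (1, 9). Sequence = [9 1 2 2 2 4 1]

Answer: 9 1 2 2 2 4 1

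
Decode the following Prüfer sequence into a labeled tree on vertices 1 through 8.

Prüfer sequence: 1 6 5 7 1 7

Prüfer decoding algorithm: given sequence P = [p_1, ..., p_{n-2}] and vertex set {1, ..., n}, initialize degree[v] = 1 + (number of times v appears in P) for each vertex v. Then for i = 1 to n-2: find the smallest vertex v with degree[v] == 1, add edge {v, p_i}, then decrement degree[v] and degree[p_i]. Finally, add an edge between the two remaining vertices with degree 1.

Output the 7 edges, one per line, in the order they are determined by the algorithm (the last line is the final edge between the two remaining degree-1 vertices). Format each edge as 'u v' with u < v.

Initial degrees: {1:3, 2:1, 3:1, 4:1, 5:2, 6:2, 7:3, 8:1}
Step 1: smallest deg-1 vertex = 2, p_1 = 1. Add edge {1,2}. Now deg[2]=0, deg[1]=2.
Step 2: smallest deg-1 vertex = 3, p_2 = 6. Add edge {3,6}. Now deg[3]=0, deg[6]=1.
Step 3: smallest deg-1 vertex = 4, p_3 = 5. Add edge {4,5}. Now deg[4]=0, deg[5]=1.
Step 4: smallest deg-1 vertex = 5, p_4 = 7. Add edge {5,7}. Now deg[5]=0, deg[7]=2.
Step 5: smallest deg-1 vertex = 6, p_5 = 1. Add edge {1,6}. Now deg[6]=0, deg[1]=1.
Step 6: smallest deg-1 vertex = 1, p_6 = 7. Add edge {1,7}. Now deg[1]=0, deg[7]=1.
Final: two remaining deg-1 vertices are 7, 8. Add edge {7,8}.

Answer: 1 2
3 6
4 5
5 7
1 6
1 7
7 8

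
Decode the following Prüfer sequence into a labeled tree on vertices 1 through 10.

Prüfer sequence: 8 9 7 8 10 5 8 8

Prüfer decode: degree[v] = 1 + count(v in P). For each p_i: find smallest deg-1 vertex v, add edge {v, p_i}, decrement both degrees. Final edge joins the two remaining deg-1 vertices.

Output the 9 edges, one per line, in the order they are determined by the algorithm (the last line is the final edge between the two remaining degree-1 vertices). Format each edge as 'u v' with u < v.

Answer: 1 8
2 9
3 7
4 8
6 10
5 7
5 8
8 9
8 10

Derivation:
Initial degrees: {1:1, 2:1, 3:1, 4:1, 5:2, 6:1, 7:2, 8:5, 9:2, 10:2}
Step 1: smallest deg-1 vertex = 1, p_1 = 8. Add edge {1,8}. Now deg[1]=0, deg[8]=4.
Step 2: smallest deg-1 vertex = 2, p_2 = 9. Add edge {2,9}. Now deg[2]=0, deg[9]=1.
Step 3: smallest deg-1 vertex = 3, p_3 = 7. Add edge {3,7}. Now deg[3]=0, deg[7]=1.
Step 4: smallest deg-1 vertex = 4, p_4 = 8. Add edge {4,8}. Now deg[4]=0, deg[8]=3.
Step 5: smallest deg-1 vertex = 6, p_5 = 10. Add edge {6,10}. Now deg[6]=0, deg[10]=1.
Step 6: smallest deg-1 vertex = 7, p_6 = 5. Add edge {5,7}. Now deg[7]=0, deg[5]=1.
Step 7: smallest deg-1 vertex = 5, p_7 = 8. Add edge {5,8}. Now deg[5]=0, deg[8]=2.
Step 8: smallest deg-1 vertex = 9, p_8 = 8. Add edge {8,9}. Now deg[9]=0, deg[8]=1.
Final: two remaining deg-1 vertices are 8, 10. Add edge {8,10}.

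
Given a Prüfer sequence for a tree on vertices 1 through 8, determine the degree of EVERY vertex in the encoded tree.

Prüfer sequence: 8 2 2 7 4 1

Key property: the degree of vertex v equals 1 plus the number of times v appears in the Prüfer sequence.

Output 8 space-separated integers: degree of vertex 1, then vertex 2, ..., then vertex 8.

Answer: 2 3 1 2 1 1 2 2

Derivation:
p_1 = 8: count[8] becomes 1
p_2 = 2: count[2] becomes 1
p_3 = 2: count[2] becomes 2
p_4 = 7: count[7] becomes 1
p_5 = 4: count[4] becomes 1
p_6 = 1: count[1] becomes 1
Degrees (1 + count): deg[1]=1+1=2, deg[2]=1+2=3, deg[3]=1+0=1, deg[4]=1+1=2, deg[5]=1+0=1, deg[6]=1+0=1, deg[7]=1+1=2, deg[8]=1+1=2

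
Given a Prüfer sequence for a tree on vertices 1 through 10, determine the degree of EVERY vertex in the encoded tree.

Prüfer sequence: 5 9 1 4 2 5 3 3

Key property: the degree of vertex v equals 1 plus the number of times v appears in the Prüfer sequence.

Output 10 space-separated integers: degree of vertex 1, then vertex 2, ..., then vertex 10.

Answer: 2 2 3 2 3 1 1 1 2 1

Derivation:
p_1 = 5: count[5] becomes 1
p_2 = 9: count[9] becomes 1
p_3 = 1: count[1] becomes 1
p_4 = 4: count[4] becomes 1
p_5 = 2: count[2] becomes 1
p_6 = 5: count[5] becomes 2
p_7 = 3: count[3] becomes 1
p_8 = 3: count[3] becomes 2
Degrees (1 + count): deg[1]=1+1=2, deg[2]=1+1=2, deg[3]=1+2=3, deg[4]=1+1=2, deg[5]=1+2=3, deg[6]=1+0=1, deg[7]=1+0=1, deg[8]=1+0=1, deg[9]=1+1=2, deg[10]=1+0=1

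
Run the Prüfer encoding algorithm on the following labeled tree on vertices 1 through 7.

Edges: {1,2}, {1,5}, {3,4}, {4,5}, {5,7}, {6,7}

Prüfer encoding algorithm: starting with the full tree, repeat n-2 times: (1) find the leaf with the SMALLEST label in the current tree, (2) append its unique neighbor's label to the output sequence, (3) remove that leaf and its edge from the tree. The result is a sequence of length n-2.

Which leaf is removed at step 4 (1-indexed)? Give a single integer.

Answer: 4

Derivation:
Step 1: current leaves = {2,3,6}. Remove leaf 2 (neighbor: 1).
Step 2: current leaves = {1,3,6}. Remove leaf 1 (neighbor: 5).
Step 3: current leaves = {3,6}. Remove leaf 3 (neighbor: 4).
Step 4: current leaves = {4,6}. Remove leaf 4 (neighbor: 5).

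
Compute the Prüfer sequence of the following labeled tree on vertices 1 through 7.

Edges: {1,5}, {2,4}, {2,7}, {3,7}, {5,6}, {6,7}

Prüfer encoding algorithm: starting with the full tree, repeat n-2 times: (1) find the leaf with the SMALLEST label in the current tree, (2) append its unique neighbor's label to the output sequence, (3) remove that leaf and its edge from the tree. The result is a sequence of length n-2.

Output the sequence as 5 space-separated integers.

Step 1: leaves = {1,3,4}. Remove smallest leaf 1, emit neighbor 5.
Step 2: leaves = {3,4,5}. Remove smallest leaf 3, emit neighbor 7.
Step 3: leaves = {4,5}. Remove smallest leaf 4, emit neighbor 2.
Step 4: leaves = {2,5}. Remove smallest leaf 2, emit neighbor 7.
Step 5: leaves = {5,7}. Remove smallest leaf 5, emit neighbor 6.
Done: 2 vertices remain (6, 7). Sequence = [5 7 2 7 6]

Answer: 5 7 2 7 6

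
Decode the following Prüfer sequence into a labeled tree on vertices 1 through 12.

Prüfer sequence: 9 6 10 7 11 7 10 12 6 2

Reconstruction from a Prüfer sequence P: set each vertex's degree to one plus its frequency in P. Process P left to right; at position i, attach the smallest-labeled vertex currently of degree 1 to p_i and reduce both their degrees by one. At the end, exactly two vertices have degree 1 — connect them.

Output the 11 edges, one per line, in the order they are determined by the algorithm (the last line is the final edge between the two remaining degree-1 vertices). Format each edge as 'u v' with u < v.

Answer: 1 9
3 6
4 10
5 7
8 11
7 9
7 10
10 12
6 11
2 6
2 12

Derivation:
Initial degrees: {1:1, 2:2, 3:1, 4:1, 5:1, 6:3, 7:3, 8:1, 9:2, 10:3, 11:2, 12:2}
Step 1: smallest deg-1 vertex = 1, p_1 = 9. Add edge {1,9}. Now deg[1]=0, deg[9]=1.
Step 2: smallest deg-1 vertex = 3, p_2 = 6. Add edge {3,6}. Now deg[3]=0, deg[6]=2.
Step 3: smallest deg-1 vertex = 4, p_3 = 10. Add edge {4,10}. Now deg[4]=0, deg[10]=2.
Step 4: smallest deg-1 vertex = 5, p_4 = 7. Add edge {5,7}. Now deg[5]=0, deg[7]=2.
Step 5: smallest deg-1 vertex = 8, p_5 = 11. Add edge {8,11}. Now deg[8]=0, deg[11]=1.
Step 6: smallest deg-1 vertex = 9, p_6 = 7. Add edge {7,9}. Now deg[9]=0, deg[7]=1.
Step 7: smallest deg-1 vertex = 7, p_7 = 10. Add edge {7,10}. Now deg[7]=0, deg[10]=1.
Step 8: smallest deg-1 vertex = 10, p_8 = 12. Add edge {10,12}. Now deg[10]=0, deg[12]=1.
Step 9: smallest deg-1 vertex = 11, p_9 = 6. Add edge {6,11}. Now deg[11]=0, deg[6]=1.
Step 10: smallest deg-1 vertex = 6, p_10 = 2. Add edge {2,6}. Now deg[6]=0, deg[2]=1.
Final: two remaining deg-1 vertices are 2, 12. Add edge {2,12}.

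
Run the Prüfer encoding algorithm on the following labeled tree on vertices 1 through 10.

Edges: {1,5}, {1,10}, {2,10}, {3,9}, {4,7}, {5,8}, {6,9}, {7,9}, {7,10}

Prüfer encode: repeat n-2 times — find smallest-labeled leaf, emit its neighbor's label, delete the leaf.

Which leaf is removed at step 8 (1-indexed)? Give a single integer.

Answer: 9

Derivation:
Step 1: current leaves = {2,3,4,6,8}. Remove leaf 2 (neighbor: 10).
Step 2: current leaves = {3,4,6,8}. Remove leaf 3 (neighbor: 9).
Step 3: current leaves = {4,6,8}. Remove leaf 4 (neighbor: 7).
Step 4: current leaves = {6,8}. Remove leaf 6 (neighbor: 9).
Step 5: current leaves = {8,9}. Remove leaf 8 (neighbor: 5).
Step 6: current leaves = {5,9}. Remove leaf 5 (neighbor: 1).
Step 7: current leaves = {1,9}. Remove leaf 1 (neighbor: 10).
Step 8: current leaves = {9,10}. Remove leaf 9 (neighbor: 7).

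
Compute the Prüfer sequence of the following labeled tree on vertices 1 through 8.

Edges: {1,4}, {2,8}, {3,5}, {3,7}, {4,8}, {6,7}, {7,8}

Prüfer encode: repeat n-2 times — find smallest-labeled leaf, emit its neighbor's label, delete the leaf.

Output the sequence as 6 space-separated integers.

Answer: 4 8 8 3 7 7

Derivation:
Step 1: leaves = {1,2,5,6}. Remove smallest leaf 1, emit neighbor 4.
Step 2: leaves = {2,4,5,6}. Remove smallest leaf 2, emit neighbor 8.
Step 3: leaves = {4,5,6}. Remove smallest leaf 4, emit neighbor 8.
Step 4: leaves = {5,6,8}. Remove smallest leaf 5, emit neighbor 3.
Step 5: leaves = {3,6,8}. Remove smallest leaf 3, emit neighbor 7.
Step 6: leaves = {6,8}. Remove smallest leaf 6, emit neighbor 7.
Done: 2 vertices remain (7, 8). Sequence = [4 8 8 3 7 7]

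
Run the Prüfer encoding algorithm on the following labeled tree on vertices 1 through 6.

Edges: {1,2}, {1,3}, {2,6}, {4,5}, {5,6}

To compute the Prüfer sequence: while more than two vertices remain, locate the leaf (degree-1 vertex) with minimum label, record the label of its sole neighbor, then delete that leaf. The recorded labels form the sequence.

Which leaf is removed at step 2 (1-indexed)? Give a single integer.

Step 1: current leaves = {3,4}. Remove leaf 3 (neighbor: 1).
Step 2: current leaves = {1,4}. Remove leaf 1 (neighbor: 2).

Answer: 1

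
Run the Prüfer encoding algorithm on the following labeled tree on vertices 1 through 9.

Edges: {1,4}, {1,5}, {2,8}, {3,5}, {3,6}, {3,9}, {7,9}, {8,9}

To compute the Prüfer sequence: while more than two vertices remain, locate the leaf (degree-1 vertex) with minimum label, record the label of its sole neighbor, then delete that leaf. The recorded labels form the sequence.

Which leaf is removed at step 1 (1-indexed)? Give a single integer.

Answer: 2

Derivation:
Step 1: current leaves = {2,4,6,7}. Remove leaf 2 (neighbor: 8).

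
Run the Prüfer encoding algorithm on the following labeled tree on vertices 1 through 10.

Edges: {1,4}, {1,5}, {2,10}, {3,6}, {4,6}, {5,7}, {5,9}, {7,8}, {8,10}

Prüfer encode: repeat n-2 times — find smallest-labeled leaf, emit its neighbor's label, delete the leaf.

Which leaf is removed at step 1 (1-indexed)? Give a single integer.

Answer: 2

Derivation:
Step 1: current leaves = {2,3,9}. Remove leaf 2 (neighbor: 10).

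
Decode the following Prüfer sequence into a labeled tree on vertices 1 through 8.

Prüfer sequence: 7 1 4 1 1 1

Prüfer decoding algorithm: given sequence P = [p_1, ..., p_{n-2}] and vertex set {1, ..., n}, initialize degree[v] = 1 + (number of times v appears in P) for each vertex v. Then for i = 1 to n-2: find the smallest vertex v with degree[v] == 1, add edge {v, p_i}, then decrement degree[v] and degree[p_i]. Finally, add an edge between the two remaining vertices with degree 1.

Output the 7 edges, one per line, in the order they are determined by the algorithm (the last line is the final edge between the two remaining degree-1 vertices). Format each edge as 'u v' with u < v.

Answer: 2 7
1 3
4 5
1 4
1 6
1 7
1 8

Derivation:
Initial degrees: {1:5, 2:1, 3:1, 4:2, 5:1, 6:1, 7:2, 8:1}
Step 1: smallest deg-1 vertex = 2, p_1 = 7. Add edge {2,7}. Now deg[2]=0, deg[7]=1.
Step 2: smallest deg-1 vertex = 3, p_2 = 1. Add edge {1,3}. Now deg[3]=0, deg[1]=4.
Step 3: smallest deg-1 vertex = 5, p_3 = 4. Add edge {4,5}. Now deg[5]=0, deg[4]=1.
Step 4: smallest deg-1 vertex = 4, p_4 = 1. Add edge {1,4}. Now deg[4]=0, deg[1]=3.
Step 5: smallest deg-1 vertex = 6, p_5 = 1. Add edge {1,6}. Now deg[6]=0, deg[1]=2.
Step 6: smallest deg-1 vertex = 7, p_6 = 1. Add edge {1,7}. Now deg[7]=0, deg[1]=1.
Final: two remaining deg-1 vertices are 1, 8. Add edge {1,8}.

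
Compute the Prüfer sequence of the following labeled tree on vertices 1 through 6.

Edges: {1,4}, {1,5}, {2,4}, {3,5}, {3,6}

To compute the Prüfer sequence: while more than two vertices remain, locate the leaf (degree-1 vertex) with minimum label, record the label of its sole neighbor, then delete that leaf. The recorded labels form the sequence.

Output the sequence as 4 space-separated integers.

Step 1: leaves = {2,6}. Remove smallest leaf 2, emit neighbor 4.
Step 2: leaves = {4,6}. Remove smallest leaf 4, emit neighbor 1.
Step 3: leaves = {1,6}. Remove smallest leaf 1, emit neighbor 5.
Step 4: leaves = {5,6}. Remove smallest leaf 5, emit neighbor 3.
Done: 2 vertices remain (3, 6). Sequence = [4 1 5 3]

Answer: 4 1 5 3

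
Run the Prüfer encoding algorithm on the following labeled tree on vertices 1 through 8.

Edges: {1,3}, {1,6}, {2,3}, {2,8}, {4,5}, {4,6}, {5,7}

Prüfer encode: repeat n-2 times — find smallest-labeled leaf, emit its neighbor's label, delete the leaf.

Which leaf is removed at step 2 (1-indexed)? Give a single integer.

Step 1: current leaves = {7,8}. Remove leaf 7 (neighbor: 5).
Step 2: current leaves = {5,8}. Remove leaf 5 (neighbor: 4).

Answer: 5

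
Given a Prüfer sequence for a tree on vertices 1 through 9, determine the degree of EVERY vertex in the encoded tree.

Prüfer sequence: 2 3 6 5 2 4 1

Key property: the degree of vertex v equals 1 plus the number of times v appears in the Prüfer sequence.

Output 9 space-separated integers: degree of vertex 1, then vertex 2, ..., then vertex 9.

p_1 = 2: count[2] becomes 1
p_2 = 3: count[3] becomes 1
p_3 = 6: count[6] becomes 1
p_4 = 5: count[5] becomes 1
p_5 = 2: count[2] becomes 2
p_6 = 4: count[4] becomes 1
p_7 = 1: count[1] becomes 1
Degrees (1 + count): deg[1]=1+1=2, deg[2]=1+2=3, deg[3]=1+1=2, deg[4]=1+1=2, deg[5]=1+1=2, deg[6]=1+1=2, deg[7]=1+0=1, deg[8]=1+0=1, deg[9]=1+0=1

Answer: 2 3 2 2 2 2 1 1 1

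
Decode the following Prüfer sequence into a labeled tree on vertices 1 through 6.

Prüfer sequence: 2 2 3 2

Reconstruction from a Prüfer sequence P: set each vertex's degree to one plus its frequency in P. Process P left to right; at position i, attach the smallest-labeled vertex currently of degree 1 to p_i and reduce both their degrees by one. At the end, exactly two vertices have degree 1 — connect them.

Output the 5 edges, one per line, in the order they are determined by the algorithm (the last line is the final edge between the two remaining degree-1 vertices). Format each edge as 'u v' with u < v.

Initial degrees: {1:1, 2:4, 3:2, 4:1, 5:1, 6:1}
Step 1: smallest deg-1 vertex = 1, p_1 = 2. Add edge {1,2}. Now deg[1]=0, deg[2]=3.
Step 2: smallest deg-1 vertex = 4, p_2 = 2. Add edge {2,4}. Now deg[4]=0, deg[2]=2.
Step 3: smallest deg-1 vertex = 5, p_3 = 3. Add edge {3,5}. Now deg[5]=0, deg[3]=1.
Step 4: smallest deg-1 vertex = 3, p_4 = 2. Add edge {2,3}. Now deg[3]=0, deg[2]=1.
Final: two remaining deg-1 vertices are 2, 6. Add edge {2,6}.

Answer: 1 2
2 4
3 5
2 3
2 6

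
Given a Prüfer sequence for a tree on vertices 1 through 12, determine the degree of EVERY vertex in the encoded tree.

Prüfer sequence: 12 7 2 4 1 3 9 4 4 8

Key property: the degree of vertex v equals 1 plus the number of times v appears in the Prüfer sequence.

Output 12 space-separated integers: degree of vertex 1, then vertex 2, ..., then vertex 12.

p_1 = 12: count[12] becomes 1
p_2 = 7: count[7] becomes 1
p_3 = 2: count[2] becomes 1
p_4 = 4: count[4] becomes 1
p_5 = 1: count[1] becomes 1
p_6 = 3: count[3] becomes 1
p_7 = 9: count[9] becomes 1
p_8 = 4: count[4] becomes 2
p_9 = 4: count[4] becomes 3
p_10 = 8: count[8] becomes 1
Degrees (1 + count): deg[1]=1+1=2, deg[2]=1+1=2, deg[3]=1+1=2, deg[4]=1+3=4, deg[5]=1+0=1, deg[6]=1+0=1, deg[7]=1+1=2, deg[8]=1+1=2, deg[9]=1+1=2, deg[10]=1+0=1, deg[11]=1+0=1, deg[12]=1+1=2

Answer: 2 2 2 4 1 1 2 2 2 1 1 2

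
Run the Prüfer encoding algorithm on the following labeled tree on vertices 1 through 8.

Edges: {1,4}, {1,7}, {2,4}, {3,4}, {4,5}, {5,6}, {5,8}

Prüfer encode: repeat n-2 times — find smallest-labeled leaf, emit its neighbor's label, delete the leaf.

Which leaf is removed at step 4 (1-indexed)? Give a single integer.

Step 1: current leaves = {2,3,6,7,8}. Remove leaf 2 (neighbor: 4).
Step 2: current leaves = {3,6,7,8}. Remove leaf 3 (neighbor: 4).
Step 3: current leaves = {6,7,8}. Remove leaf 6 (neighbor: 5).
Step 4: current leaves = {7,8}. Remove leaf 7 (neighbor: 1).

Answer: 7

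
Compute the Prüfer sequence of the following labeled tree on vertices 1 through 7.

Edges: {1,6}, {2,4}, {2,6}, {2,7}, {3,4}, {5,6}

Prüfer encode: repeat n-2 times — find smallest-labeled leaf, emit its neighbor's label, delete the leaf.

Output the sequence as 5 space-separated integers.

Answer: 6 4 2 6 2

Derivation:
Step 1: leaves = {1,3,5,7}. Remove smallest leaf 1, emit neighbor 6.
Step 2: leaves = {3,5,7}. Remove smallest leaf 3, emit neighbor 4.
Step 3: leaves = {4,5,7}. Remove smallest leaf 4, emit neighbor 2.
Step 4: leaves = {5,7}. Remove smallest leaf 5, emit neighbor 6.
Step 5: leaves = {6,7}. Remove smallest leaf 6, emit neighbor 2.
Done: 2 vertices remain (2, 7). Sequence = [6 4 2 6 2]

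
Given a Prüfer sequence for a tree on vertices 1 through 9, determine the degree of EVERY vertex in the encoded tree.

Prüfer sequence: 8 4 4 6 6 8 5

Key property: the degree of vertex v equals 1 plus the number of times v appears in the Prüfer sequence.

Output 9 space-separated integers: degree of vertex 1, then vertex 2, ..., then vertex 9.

Answer: 1 1 1 3 2 3 1 3 1

Derivation:
p_1 = 8: count[8] becomes 1
p_2 = 4: count[4] becomes 1
p_3 = 4: count[4] becomes 2
p_4 = 6: count[6] becomes 1
p_5 = 6: count[6] becomes 2
p_6 = 8: count[8] becomes 2
p_7 = 5: count[5] becomes 1
Degrees (1 + count): deg[1]=1+0=1, deg[2]=1+0=1, deg[3]=1+0=1, deg[4]=1+2=3, deg[5]=1+1=2, deg[6]=1+2=3, deg[7]=1+0=1, deg[8]=1+2=3, deg[9]=1+0=1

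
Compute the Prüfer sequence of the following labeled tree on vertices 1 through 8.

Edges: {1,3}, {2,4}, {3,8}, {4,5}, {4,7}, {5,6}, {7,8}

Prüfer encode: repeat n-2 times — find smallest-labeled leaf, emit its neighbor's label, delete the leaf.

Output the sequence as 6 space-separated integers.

Answer: 3 4 8 5 4 7

Derivation:
Step 1: leaves = {1,2,6}. Remove smallest leaf 1, emit neighbor 3.
Step 2: leaves = {2,3,6}. Remove smallest leaf 2, emit neighbor 4.
Step 3: leaves = {3,6}. Remove smallest leaf 3, emit neighbor 8.
Step 4: leaves = {6,8}. Remove smallest leaf 6, emit neighbor 5.
Step 5: leaves = {5,8}. Remove smallest leaf 5, emit neighbor 4.
Step 6: leaves = {4,8}. Remove smallest leaf 4, emit neighbor 7.
Done: 2 vertices remain (7, 8). Sequence = [3 4 8 5 4 7]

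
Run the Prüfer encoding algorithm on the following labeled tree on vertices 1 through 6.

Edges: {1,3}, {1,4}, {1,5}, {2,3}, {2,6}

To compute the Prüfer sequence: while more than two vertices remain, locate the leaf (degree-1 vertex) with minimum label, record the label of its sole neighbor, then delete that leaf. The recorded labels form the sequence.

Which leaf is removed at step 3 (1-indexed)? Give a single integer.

Step 1: current leaves = {4,5,6}. Remove leaf 4 (neighbor: 1).
Step 2: current leaves = {5,6}. Remove leaf 5 (neighbor: 1).
Step 3: current leaves = {1,6}. Remove leaf 1 (neighbor: 3).

Answer: 1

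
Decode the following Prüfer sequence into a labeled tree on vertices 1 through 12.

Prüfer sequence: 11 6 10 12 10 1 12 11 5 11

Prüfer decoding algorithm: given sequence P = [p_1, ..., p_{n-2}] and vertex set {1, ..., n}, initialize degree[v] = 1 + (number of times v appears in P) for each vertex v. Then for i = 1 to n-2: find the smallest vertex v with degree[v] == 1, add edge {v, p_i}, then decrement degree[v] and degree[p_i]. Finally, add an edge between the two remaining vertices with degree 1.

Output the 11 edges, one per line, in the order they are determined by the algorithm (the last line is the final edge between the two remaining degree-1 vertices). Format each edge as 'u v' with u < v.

Answer: 2 11
3 6
4 10
6 12
7 10
1 8
1 12
9 11
5 10
5 11
11 12

Derivation:
Initial degrees: {1:2, 2:1, 3:1, 4:1, 5:2, 6:2, 7:1, 8:1, 9:1, 10:3, 11:4, 12:3}
Step 1: smallest deg-1 vertex = 2, p_1 = 11. Add edge {2,11}. Now deg[2]=0, deg[11]=3.
Step 2: smallest deg-1 vertex = 3, p_2 = 6. Add edge {3,6}. Now deg[3]=0, deg[6]=1.
Step 3: smallest deg-1 vertex = 4, p_3 = 10. Add edge {4,10}. Now deg[4]=0, deg[10]=2.
Step 4: smallest deg-1 vertex = 6, p_4 = 12. Add edge {6,12}. Now deg[6]=0, deg[12]=2.
Step 5: smallest deg-1 vertex = 7, p_5 = 10. Add edge {7,10}. Now deg[7]=0, deg[10]=1.
Step 6: smallest deg-1 vertex = 8, p_6 = 1. Add edge {1,8}. Now deg[8]=0, deg[1]=1.
Step 7: smallest deg-1 vertex = 1, p_7 = 12. Add edge {1,12}. Now deg[1]=0, deg[12]=1.
Step 8: smallest deg-1 vertex = 9, p_8 = 11. Add edge {9,11}. Now deg[9]=0, deg[11]=2.
Step 9: smallest deg-1 vertex = 10, p_9 = 5. Add edge {5,10}. Now deg[10]=0, deg[5]=1.
Step 10: smallest deg-1 vertex = 5, p_10 = 11. Add edge {5,11}. Now deg[5]=0, deg[11]=1.
Final: two remaining deg-1 vertices are 11, 12. Add edge {11,12}.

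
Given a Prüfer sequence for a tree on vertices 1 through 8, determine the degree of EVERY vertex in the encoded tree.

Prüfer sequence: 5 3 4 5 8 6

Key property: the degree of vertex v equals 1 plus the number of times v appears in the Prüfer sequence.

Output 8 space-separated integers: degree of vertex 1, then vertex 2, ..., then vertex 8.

Answer: 1 1 2 2 3 2 1 2

Derivation:
p_1 = 5: count[5] becomes 1
p_2 = 3: count[3] becomes 1
p_3 = 4: count[4] becomes 1
p_4 = 5: count[5] becomes 2
p_5 = 8: count[8] becomes 1
p_6 = 6: count[6] becomes 1
Degrees (1 + count): deg[1]=1+0=1, deg[2]=1+0=1, deg[3]=1+1=2, deg[4]=1+1=2, deg[5]=1+2=3, deg[6]=1+1=2, deg[7]=1+0=1, deg[8]=1+1=2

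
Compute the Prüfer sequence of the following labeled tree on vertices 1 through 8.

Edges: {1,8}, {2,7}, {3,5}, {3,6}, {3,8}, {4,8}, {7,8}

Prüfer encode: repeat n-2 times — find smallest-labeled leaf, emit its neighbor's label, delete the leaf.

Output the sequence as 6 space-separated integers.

Step 1: leaves = {1,2,4,5,6}. Remove smallest leaf 1, emit neighbor 8.
Step 2: leaves = {2,4,5,6}. Remove smallest leaf 2, emit neighbor 7.
Step 3: leaves = {4,5,6,7}. Remove smallest leaf 4, emit neighbor 8.
Step 4: leaves = {5,6,7}. Remove smallest leaf 5, emit neighbor 3.
Step 5: leaves = {6,7}. Remove smallest leaf 6, emit neighbor 3.
Step 6: leaves = {3,7}. Remove smallest leaf 3, emit neighbor 8.
Done: 2 vertices remain (7, 8). Sequence = [8 7 8 3 3 8]

Answer: 8 7 8 3 3 8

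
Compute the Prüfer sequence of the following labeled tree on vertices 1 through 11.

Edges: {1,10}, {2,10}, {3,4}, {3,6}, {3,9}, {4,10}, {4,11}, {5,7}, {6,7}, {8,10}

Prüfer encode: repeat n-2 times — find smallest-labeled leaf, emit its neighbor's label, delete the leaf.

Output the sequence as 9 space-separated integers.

Answer: 10 10 7 6 3 10 3 4 4

Derivation:
Step 1: leaves = {1,2,5,8,9,11}. Remove smallest leaf 1, emit neighbor 10.
Step 2: leaves = {2,5,8,9,11}. Remove smallest leaf 2, emit neighbor 10.
Step 3: leaves = {5,8,9,11}. Remove smallest leaf 5, emit neighbor 7.
Step 4: leaves = {7,8,9,11}. Remove smallest leaf 7, emit neighbor 6.
Step 5: leaves = {6,8,9,11}. Remove smallest leaf 6, emit neighbor 3.
Step 6: leaves = {8,9,11}. Remove smallest leaf 8, emit neighbor 10.
Step 7: leaves = {9,10,11}. Remove smallest leaf 9, emit neighbor 3.
Step 8: leaves = {3,10,11}. Remove smallest leaf 3, emit neighbor 4.
Step 9: leaves = {10,11}. Remove smallest leaf 10, emit neighbor 4.
Done: 2 vertices remain (4, 11). Sequence = [10 10 7 6 3 10 3 4 4]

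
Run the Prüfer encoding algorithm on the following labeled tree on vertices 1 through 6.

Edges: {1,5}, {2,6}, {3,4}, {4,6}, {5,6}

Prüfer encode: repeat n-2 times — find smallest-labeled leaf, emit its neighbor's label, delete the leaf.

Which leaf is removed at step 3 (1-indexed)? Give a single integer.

Step 1: current leaves = {1,2,3}. Remove leaf 1 (neighbor: 5).
Step 2: current leaves = {2,3,5}. Remove leaf 2 (neighbor: 6).
Step 3: current leaves = {3,5}. Remove leaf 3 (neighbor: 4).

Answer: 3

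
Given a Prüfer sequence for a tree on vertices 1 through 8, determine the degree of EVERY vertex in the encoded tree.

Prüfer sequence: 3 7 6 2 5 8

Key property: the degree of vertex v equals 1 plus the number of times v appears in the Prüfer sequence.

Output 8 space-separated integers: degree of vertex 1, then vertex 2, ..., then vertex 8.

p_1 = 3: count[3] becomes 1
p_2 = 7: count[7] becomes 1
p_3 = 6: count[6] becomes 1
p_4 = 2: count[2] becomes 1
p_5 = 5: count[5] becomes 1
p_6 = 8: count[8] becomes 1
Degrees (1 + count): deg[1]=1+0=1, deg[2]=1+1=2, deg[3]=1+1=2, deg[4]=1+0=1, deg[5]=1+1=2, deg[6]=1+1=2, deg[7]=1+1=2, deg[8]=1+1=2

Answer: 1 2 2 1 2 2 2 2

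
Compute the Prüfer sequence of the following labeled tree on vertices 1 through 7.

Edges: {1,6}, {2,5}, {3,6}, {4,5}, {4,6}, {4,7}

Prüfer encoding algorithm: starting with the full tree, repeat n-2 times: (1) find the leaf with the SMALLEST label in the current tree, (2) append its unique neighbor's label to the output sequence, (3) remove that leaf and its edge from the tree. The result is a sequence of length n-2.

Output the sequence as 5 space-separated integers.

Step 1: leaves = {1,2,3,7}. Remove smallest leaf 1, emit neighbor 6.
Step 2: leaves = {2,3,7}. Remove smallest leaf 2, emit neighbor 5.
Step 3: leaves = {3,5,7}. Remove smallest leaf 3, emit neighbor 6.
Step 4: leaves = {5,6,7}. Remove smallest leaf 5, emit neighbor 4.
Step 5: leaves = {6,7}. Remove smallest leaf 6, emit neighbor 4.
Done: 2 vertices remain (4, 7). Sequence = [6 5 6 4 4]

Answer: 6 5 6 4 4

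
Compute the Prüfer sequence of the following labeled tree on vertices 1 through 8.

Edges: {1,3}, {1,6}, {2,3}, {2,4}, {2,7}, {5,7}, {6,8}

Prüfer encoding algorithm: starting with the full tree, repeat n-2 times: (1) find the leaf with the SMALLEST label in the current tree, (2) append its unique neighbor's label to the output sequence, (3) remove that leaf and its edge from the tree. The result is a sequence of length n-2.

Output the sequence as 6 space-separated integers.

Answer: 2 7 2 3 1 6

Derivation:
Step 1: leaves = {4,5,8}. Remove smallest leaf 4, emit neighbor 2.
Step 2: leaves = {5,8}. Remove smallest leaf 5, emit neighbor 7.
Step 3: leaves = {7,8}. Remove smallest leaf 7, emit neighbor 2.
Step 4: leaves = {2,8}. Remove smallest leaf 2, emit neighbor 3.
Step 5: leaves = {3,8}. Remove smallest leaf 3, emit neighbor 1.
Step 6: leaves = {1,8}. Remove smallest leaf 1, emit neighbor 6.
Done: 2 vertices remain (6, 8). Sequence = [2 7 2 3 1 6]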